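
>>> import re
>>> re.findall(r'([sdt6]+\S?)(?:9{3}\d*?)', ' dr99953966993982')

This matches one or more of one of [sdt6], then optionally a non-whitespace character (captured); then exactly 3 of a literal '9', then zero or more of a digit (lazy) (non-capturing group).
Scanning left to right: at [1:6] match 'dr999', group 1 = 'dr'.
`findall` collects group 1 from the one match (1 total).

['dr']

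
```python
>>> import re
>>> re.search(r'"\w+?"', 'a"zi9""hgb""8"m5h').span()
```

`re.search` scans for the first position where the pattern succeeds.
The match spans [1:6] → '"zi9"'.

(1, 6)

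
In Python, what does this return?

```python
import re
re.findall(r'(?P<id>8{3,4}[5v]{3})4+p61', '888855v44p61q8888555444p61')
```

`findall` collects group 1 from each match (2 total).

['888855v', '8888555']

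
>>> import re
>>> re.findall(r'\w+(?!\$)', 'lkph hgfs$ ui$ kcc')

The negative lookahead/lookbehind blocks any match where the forbidden context is present.
Scanning left to right: at [0:4] → 'lkph'; at [5:8] → 'hgf'; at [11:12] → 'u'; at [15:18] → 'kcc'.
Since nothing is captured, `findall` lists the 4 matched substrings directly.

['lkph', 'hgf', 'u', 'kcc']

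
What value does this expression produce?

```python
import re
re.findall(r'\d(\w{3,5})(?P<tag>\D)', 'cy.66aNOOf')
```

The pattern matches a digit; then 3 to 5 of a word character (captured); then a non-digit (captured as 'tag').
Matches: at [3:10] match '66aNOOf', groups = ('6aNOO', 'f').
With 2 capturing groups, `findall` returns a 2-tuple per match.

[('6aNOO', 'f')]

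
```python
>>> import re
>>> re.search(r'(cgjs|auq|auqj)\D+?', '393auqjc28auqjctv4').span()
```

(3, 7)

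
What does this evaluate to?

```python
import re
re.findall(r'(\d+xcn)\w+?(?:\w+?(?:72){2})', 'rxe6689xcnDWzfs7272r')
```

['6689xcn']

The pattern matches one or more of a digit, then the literal 'xcn' (captured); then one or more of a word character (lazy); then one or more of a word character (lazy), then the literal '72' repeated 2 times (non-capturing group).
One capturing group, so `findall` returns just the captured substring from the one match — 1 in all.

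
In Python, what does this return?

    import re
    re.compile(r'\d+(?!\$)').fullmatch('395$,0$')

`re.fullmatch` requires the pattern to consume the entire string.
Here the string isn't matched end-to-end, so the call returns None.

None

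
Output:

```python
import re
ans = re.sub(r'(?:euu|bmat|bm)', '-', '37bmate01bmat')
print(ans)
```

37-e01-

`|` is ordered: at each position the engine commits to the first alternative that works.
`sub` substitutes '-' at each match site.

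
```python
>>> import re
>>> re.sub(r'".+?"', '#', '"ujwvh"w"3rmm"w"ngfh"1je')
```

The `?` after the quantifier makes it lazy — it takes as little as possible before letting the rest of the pattern try.
Matches: at [0:7] → '"ujwvh"'; at [8:14] → '"3rmm"'; at [15:21] → '"ngfh"'.
Every occurrence is swapped for '#'.

'#w#w#1je'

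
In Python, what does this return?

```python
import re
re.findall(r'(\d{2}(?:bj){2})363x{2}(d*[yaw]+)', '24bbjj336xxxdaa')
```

This matches exactly 2 of a digit, then the literal 'bj' repeated 2 times (captured); then the literal '363', then exactly 2 of a literal 'x'; then zero or more of a literal 'd', then one or more of one of [yaw] (captured).
Multiple groups make `findall` return tuples — one 2-tuple for each match.
Nothing in the string satisfies the pattern, so the list is empty.

[]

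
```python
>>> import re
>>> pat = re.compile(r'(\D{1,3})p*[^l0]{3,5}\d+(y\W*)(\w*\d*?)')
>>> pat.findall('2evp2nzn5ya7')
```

[('evp', 'y', 'a7')]

3 groups means the one result is a tuple of 3 captured strings — 1 here.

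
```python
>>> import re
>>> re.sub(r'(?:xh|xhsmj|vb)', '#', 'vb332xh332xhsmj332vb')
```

'#332#332#smj332#'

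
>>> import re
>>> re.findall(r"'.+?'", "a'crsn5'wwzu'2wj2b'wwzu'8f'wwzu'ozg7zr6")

With the lazy modifier that quantifier settles for the fewest repetitions that let the rest of the pattern succeed (the atoms after it are unaffected and can still be greedy).
Since nothing is captured, `findall` lists the 3 matched substrings directly.

["'crsn5'", "'2wj2b'", "'8f'"]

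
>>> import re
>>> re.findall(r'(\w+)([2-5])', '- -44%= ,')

[('4', '4')]

This matches one or more of a word character (captured); then a character in [2-5] (captured).
2 groups means the one result is a tuple of 2 captured strings — 1 here.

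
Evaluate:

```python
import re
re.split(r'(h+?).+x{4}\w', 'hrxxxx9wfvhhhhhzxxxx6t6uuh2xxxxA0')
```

Pattern: one or more of a literal 'h' (lazy) (captured); then one or more of any character; then exactly 4 of the literal 'x', then a word character.
Matches to split on: at [0:32] → 'hrxxxx9wfvhhhhhzxxxx6t6uuh2xxxxA'.
With a capturing group present, the delimiter's captured portion is kept in the result list.

['', 'h', '0']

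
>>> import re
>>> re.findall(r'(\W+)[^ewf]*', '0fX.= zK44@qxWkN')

['.= ']

Pattern: one or more of a non-word character (captured); then zero or more of any character except [ewf].
Matches: at [3:16] match '.= zK44@qxWkN', group 1 = '.= '.
One capturing group, so `findall` returns just the captured substring from the one match — 1 in all.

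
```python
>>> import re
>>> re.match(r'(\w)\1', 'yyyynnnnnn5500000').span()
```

With `match`, the pattern is implicitly anchored at the beginning.
The match spans [0:2] → 'yy'.

(0, 2)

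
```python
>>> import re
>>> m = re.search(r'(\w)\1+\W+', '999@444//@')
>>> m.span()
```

(0, 4)

A backreference is literal: `\1` must see the identical characters the first group matched.
`re.search` scans for the first position where the pattern succeeds.
The match spans [0:4] → '999@'.
Captured: group 1 = '9'.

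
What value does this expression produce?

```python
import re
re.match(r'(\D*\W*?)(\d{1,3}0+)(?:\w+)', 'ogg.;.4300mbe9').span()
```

`re.match` won't scan ahead — the pattern has to work from the very first character.
The match spans [0:14] → 'ogg.;.4300mbe9'.

(0, 14)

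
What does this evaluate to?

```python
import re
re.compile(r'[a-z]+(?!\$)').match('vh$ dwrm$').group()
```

'v'

`(?!…)`/`(?<!…)` only lets a position through if the neighbouring text does NOT match; no characters are consumed.
`match` is anchored at position 0; if the pattern doesn't fit there, it returns None.
The match spans [0:1] → 'v'.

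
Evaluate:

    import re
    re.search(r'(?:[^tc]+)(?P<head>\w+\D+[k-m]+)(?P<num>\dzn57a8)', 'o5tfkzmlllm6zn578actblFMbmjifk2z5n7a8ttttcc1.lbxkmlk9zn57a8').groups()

('tfkzmlllm6zn578actblFMbmjifk2z5n7a8ttttcc1.lbxkmlk', '9zn57a8')

The pattern matches one or more of any character except [tc] (non-capturing group); then one or more of a word character, then one or more of a non-digit, then one or more of a character in [k-m] (captured as 'head'); then a digit, then the literal 'zn5', then the literal '7a8' (captured as 'num').
Unlike `match`, `search` isn't anchored — it looks for the pattern anywhere in the string.
The match spans [0:59] → 'o5tfkzmlllm6zn578actblFMbmjifk2z5n7a8ttttcc1.lbxkmlk9zn57a8'.
Captured: group 1 = 'tfkzmlllm6zn578actblFMbmjifk2z5n7a8ttttcc1.lbxkmlk', group 2 = '9zn57a8'.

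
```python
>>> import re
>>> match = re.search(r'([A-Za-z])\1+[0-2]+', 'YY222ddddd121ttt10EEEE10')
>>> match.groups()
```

('Y',)

`\1` has to match the exact text group 1 already captured.
`re.search` scans for the first position where the pattern succeeds.
The match spans [0:5] → 'YY222'.
Captured: group 1 = 'Y'.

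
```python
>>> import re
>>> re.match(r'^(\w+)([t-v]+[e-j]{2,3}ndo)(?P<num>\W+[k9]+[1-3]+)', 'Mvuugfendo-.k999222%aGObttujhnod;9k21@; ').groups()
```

('Mvu', 'ugfendo', '-.k999222')

This matches anchored at the start of the string; then one or more of a word character (captured); then one or more of a character in [t-v], then 2 to 3 of a character in [e-j], then the literal 'ndo' (captured); then one or more of a non-word character, then one or more of one of [k9], then one or more of a character in [1-3] (captured as 'num').
With `match`, the pattern is implicitly anchored at the beginning.
The match spans [0:19] → 'Mvuugfendo-.k999222'.
Captured: group 1 = 'Mvu', group 2 = 'ugfendo', group 3 = '-.k999222'.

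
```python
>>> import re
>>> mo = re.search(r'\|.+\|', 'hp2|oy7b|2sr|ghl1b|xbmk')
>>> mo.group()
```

`search` walks the string left to right and returns the first match it finds.
The match spans [3:19] → '|oy7b|2sr|ghl1b|'.

'|oy7b|2sr|ghl1b|'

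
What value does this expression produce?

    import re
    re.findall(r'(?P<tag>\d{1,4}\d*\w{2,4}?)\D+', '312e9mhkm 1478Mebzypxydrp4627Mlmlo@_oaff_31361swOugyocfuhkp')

['312e9', '1478Me', '4627Ml', '31361sw']

A non-greedy quantifier consumes as few characters as it can — just enough that the remainder of the pattern still matches from where it stops; whatever follows it matches normally.
Because there's exactly one group, `findall` drops the full match and keeps group 1 from each hit.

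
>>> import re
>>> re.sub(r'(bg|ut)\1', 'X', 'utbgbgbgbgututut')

`\1` is not a pattern — it's the concrete string captured by group 1, re-applied verbatim.
Every occurrence is swapped for 'X'.

'utXXXut'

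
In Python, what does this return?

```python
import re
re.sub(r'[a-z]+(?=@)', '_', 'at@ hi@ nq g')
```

'_@ _@ nq g'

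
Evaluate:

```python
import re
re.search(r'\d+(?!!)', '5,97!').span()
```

The negative lookahead/lookbehind blocks any match where the forbidden context is present.
Unlike `match`, `search` isn't anchored — it looks for the pattern anywhere in the string.
The match spans [0:1] → '5'.

(0, 1)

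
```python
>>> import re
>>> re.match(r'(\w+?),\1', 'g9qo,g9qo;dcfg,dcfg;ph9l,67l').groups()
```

('g9qo',)

The match spans [0:9] → 'g9qo,g9qo'.
Captured: group 1 = 'g9qo'.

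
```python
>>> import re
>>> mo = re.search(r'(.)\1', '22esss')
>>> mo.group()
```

'22'

A backreference is literal: `\1` must see the identical characters the first group matched.
`search` walks the string left to right and returns the first match it finds.
The match spans [0:2] → '22'.
Captured: group 1 = '2'.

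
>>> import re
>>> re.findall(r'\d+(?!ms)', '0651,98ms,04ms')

['0651', '9', '0']

Because the assertion is negative and zero-width, positions next to the forbidden text are skipped.
Matches: at [0:4] → '0651'; at [5:6] → '9'; at [10:11] → '0'.
With no groups in the pattern, `findall` gives back each whole match — 3 here.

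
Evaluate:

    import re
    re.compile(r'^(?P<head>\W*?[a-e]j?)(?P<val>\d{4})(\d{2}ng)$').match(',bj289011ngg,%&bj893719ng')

None

The pattern matches anchored at the start of the string; then zero or more of a non-word character (lazy), then a character in [a-e], then optionally a literal 'j' (captured as 'head'); then exactly 4 of a digit (captured as 'val'); then exactly 2 of a digit, then the literal 'ng' (captured); then anchored at the end.
With `match`, the pattern is implicitly anchored at the beginning.
Here position 0 doesn't satisfy it, so the call returns None.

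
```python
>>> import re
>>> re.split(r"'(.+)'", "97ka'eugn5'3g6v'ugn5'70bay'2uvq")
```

['97ka', "eugn5'3g6v'ugn5'70bay", '2uvq']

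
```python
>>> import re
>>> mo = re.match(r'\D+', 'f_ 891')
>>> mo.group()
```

'f_ '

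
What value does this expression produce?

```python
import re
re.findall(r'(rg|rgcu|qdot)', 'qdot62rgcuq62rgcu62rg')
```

['qdot', 'rg', 'rg', 'rg']

Alternation tries branches left to right and keeps the first one that lets the overall match succeed at that position.
Because there's exactly one group, `findall` drops the full match and keeps group 1 from each hit.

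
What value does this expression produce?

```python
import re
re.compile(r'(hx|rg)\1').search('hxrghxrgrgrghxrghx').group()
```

'rgrg'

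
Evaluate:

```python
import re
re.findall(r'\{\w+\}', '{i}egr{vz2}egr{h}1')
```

['{i}', '{vz2}', '{h}']

No capturing groups, so `findall` returns the 3 full match strings.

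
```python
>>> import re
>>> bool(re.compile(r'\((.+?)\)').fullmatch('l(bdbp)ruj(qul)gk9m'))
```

False

For `fullmatch`, every character of the input must be accounted for by the pattern.
Here the string isn't matched end-to-end, so the call returns None, and `bool(None)` is False.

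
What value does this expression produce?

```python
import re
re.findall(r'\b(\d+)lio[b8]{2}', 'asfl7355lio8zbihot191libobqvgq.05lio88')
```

['05']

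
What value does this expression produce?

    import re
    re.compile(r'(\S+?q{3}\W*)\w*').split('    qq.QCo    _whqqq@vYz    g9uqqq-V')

The pattern matches one or more of a non-whitespace character (lazy), then exactly 3 of the literal 'q', then zero or more of a non-word character (captured); then zero or more of a word character.
Matches to split on: at [14:24] → '_whqqq@vYz'; at [28:36] → 'g9uqqq-V'.
The group in the pattern means `split` returns the separators' captures alongside the pieces.

['    qq.QCo    ', '_whqqq@', '    ', 'g9uqqq-', '']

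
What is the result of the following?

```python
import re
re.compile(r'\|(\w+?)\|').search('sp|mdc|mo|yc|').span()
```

(2, 7)

The match spans [2:7] → '|mdc|'.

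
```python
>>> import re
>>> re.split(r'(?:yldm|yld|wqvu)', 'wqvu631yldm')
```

['', '631', '']

Alternation tries branches left to right and keeps the first one that lets the overall match succeed at that position.
Matches to split on: at [0:4] → 'wqvu'; at [7:11] → 'yldm'.
Splitting on the pattern gives 3 pieces.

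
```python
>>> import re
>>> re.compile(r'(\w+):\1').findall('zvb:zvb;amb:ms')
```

The backreference `\1` re-matches whatever the first group consumed, character for character.
Walking the string: at [0:7] match 'zvb:zvb', group 1 = 'zvb'.
`findall` collects group 1 from the one match (1 total).

['zvb']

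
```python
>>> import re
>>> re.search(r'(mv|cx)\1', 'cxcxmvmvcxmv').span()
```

(0, 4)

`\1` is not a pattern — it's the concrete string captured by group 1, re-applied verbatim.
The match spans [0:4] → 'cxcx'.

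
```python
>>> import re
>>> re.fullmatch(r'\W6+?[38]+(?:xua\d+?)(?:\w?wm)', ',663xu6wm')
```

The pattern matches a non-word character, then one or more of a literal '6' (lazy), then one or more of one of [38]; then the literal 'xua', then one or more of a digit (lazy) (non-capturing group); then optionally a word character, then the literal 'wm' (non-capturing group).
`re.fullmatch` is like wrapping the pattern in `^…$` (in single-line mode).
Here there's no way to consume every character, so the call returns None.

None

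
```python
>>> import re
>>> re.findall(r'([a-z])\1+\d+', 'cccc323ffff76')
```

['c', 'f']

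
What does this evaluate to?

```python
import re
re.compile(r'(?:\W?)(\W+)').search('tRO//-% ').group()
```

The pattern matches optionally a non-word character (non-capturing group); then one or more of a non-word character (captured).
Unlike `match`, `search` isn't anchored — it looks for the pattern anywhere in the string.
The match spans [3:8] → '//-% '.
Captured: group 1 = '/-% '.

'//-% '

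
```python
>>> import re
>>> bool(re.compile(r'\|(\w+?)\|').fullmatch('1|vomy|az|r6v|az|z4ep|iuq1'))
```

For `fullmatch`, every character of the input must be accounted for by the pattern.
Here the pattern can't cover the whole string, so the call returns None, and `bool(None)` is False.

False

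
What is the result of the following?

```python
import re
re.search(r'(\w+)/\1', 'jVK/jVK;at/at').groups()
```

('jVK',)

The match spans [0:7] → 'jVK/jVK'.
Captured: group 1 = 'jVK'.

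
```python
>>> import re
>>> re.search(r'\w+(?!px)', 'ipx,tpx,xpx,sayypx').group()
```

Because the assertion is negative and zero-width, positions next to the forbidden text are skipped.
`search` walks the string left to right and returns the first match it finds.
The match spans [0:3] → 'ipx'.

'ipx'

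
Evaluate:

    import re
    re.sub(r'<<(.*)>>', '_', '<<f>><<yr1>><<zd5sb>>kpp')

Matches: at [0:21] → '<<f>><<yr1>><<zd5sb>>'.
`sub` substitutes '_' at each match site.

'_kpp'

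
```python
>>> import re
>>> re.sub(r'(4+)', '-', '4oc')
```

The pattern matches one or more of a literal '4' (captured).
Matches: at [0:1] → '4'.
`sub` substitutes '-' at each match site.

'-oc'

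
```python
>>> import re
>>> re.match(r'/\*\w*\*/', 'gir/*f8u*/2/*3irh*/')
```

None

`re.match` won't scan ahead — the pattern has to work from the very first character.
Here the pattern fails at index 0, so the call returns None.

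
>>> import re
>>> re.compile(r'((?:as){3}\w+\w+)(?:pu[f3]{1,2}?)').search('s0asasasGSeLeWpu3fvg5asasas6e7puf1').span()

(2, 33)

Pattern: the literal 'as' repeated 3 times, then one or more of a word character, then one or more of a word character (captured); then the literal 'pu', then 1 to 2 of one of [f3] (lazy) (non-capturing group).
The match spans [2:33] → 'asasasGSeLeWpu3fvg5asasas6e7puf'.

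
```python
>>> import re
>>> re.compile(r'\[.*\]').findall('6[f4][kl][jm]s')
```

['[f4][kl][jm]']

Scanning left to right: at [1:13] → '[f4][kl][jm]'.
Since nothing is captured, `findall` lists the 1 matched substring directly.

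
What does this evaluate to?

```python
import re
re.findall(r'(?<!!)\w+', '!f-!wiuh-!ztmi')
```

['iuh', 'tmi']

The negative lookahead/lookbehind blocks any match where the forbidden context is present.
With no groups in the pattern, `findall` gives back each whole match — 2 here.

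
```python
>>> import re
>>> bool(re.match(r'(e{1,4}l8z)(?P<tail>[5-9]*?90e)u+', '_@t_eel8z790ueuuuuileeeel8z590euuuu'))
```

With `match`, the pattern is implicitly anchored at the beginning.
Here position 0 doesn't satisfy it, so the call returns None, and `bool(None)` is False.

False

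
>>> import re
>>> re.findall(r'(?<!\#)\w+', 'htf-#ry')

['htf', 'y']

`(?!…)`/`(?<!…)` only lets a position through if the neighbouring text does NOT match; no characters are consumed.
Walking the string: at [0:3] → 'htf'; at [6:7] → 'y'.
No capturing groups, so `findall` returns the 2 full match strings.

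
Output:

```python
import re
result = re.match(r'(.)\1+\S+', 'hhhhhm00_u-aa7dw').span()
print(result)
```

`re.match` only tries the pattern at the start of the string.
The match spans [0:16] → 'hhhhhm00_u-aa7dw'.

(0, 16)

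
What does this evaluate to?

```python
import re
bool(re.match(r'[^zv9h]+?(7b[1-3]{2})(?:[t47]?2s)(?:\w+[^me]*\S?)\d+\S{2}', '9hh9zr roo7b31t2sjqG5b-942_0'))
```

False

Pattern: one or more of any character except [zv9h] (lazy); then the literal '7b', then exactly 2 of a character in [1-3] (captured); then optionally one of [t47], then the literal '2s' (non-capturing group); then one or more of a word character, then zero or more of any character except [me], then optionally a non-whitespace character (non-capturing group); then one or more of a digit, then exactly 2 of a non-whitespace character.
`re.match` won't scan ahead — the pattern has to work from the very first character.
Here the pattern fails at index 0, so the call returns None, and `bool(None)` is False.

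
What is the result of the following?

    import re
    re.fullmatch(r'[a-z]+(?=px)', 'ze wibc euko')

For `fullmatch`, every character of the input must be accounted for by the pattern.
Here the string isn't matched end-to-end, so the call returns None.

None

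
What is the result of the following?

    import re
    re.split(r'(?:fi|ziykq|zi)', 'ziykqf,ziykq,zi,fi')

['', 'f,', ',', ',', '']

Alternation tries branches left to right and keeps the first one that lets the overall match succeed at that position.
Splitting on the pattern gives 5 pieces.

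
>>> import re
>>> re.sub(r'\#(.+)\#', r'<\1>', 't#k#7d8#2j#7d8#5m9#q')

Each match is replaced using the text its own group 1 captured.

't<k#7d8#2j#7d8#5m9>q'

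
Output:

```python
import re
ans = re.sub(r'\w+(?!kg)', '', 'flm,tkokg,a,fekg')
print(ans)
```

,,,

Because the assertion is negative and zero-width, positions next to the forbidden text are skipped.
Each match is replaced by ''.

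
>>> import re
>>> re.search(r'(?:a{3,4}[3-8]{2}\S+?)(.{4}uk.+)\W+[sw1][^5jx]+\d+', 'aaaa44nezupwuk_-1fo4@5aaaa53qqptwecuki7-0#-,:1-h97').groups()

('zupwuk_-1fo4@5aaaa53qqptwecuki7-0#-,',)

This matches 3 to 4 of a literal 'a', then exactly 2 of a character in [3-8], then one or more of a non-whitespace character (lazy) (non-capturing group); then exactly 4 of any character, then the literal 'uk', then one or more of any character (captured); then one or more of a non-word character, then one of [sw1]; then one or more of any character except [5jx], then one or more of a digit.
Lazy quantifiers expand one character at a time until the remainder of the pattern can match.
`re.search` scans for the first position where the pattern succeeds.
The match spans [0:50] → 'aaaa44nezupwuk_-1fo4@5aaaa53qqptwecuki7-0#-,:1-h97'.
Captured: group 1 = 'zupwuk_-1fo4@5aaaa53qqptwecuki7-0#-,'.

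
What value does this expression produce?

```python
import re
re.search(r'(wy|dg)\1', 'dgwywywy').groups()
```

`\1` is not a pattern — it's the concrete string captured by group 1, re-applied verbatim.
`search` walks the string left to right and returns the first match it finds.
The match spans [2:6] → 'wywy'.
Captured: group 1 = 'wy'.

('wy',)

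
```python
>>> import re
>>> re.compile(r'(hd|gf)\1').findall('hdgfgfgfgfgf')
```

After group 1 captures some text, `\1` only succeeds where that same text appears again.
Matches: at [2:6] match 'gfgf', group 1 = 'gf'; at [6:10] match 'gfgf', group 1 = 'gf'.
With a single group, `findall` returns only what that group captured — 2 items.

['gf', 'gf']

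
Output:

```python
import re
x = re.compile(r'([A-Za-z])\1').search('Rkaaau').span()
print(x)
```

After group 1 captures some text, `\1` only succeeds where that same text appears again.
`re.search` scans for the first position where the pattern succeeds.
The match spans [2:4] → 'aa'.
Captured: group 1 = 'a'.

(2, 4)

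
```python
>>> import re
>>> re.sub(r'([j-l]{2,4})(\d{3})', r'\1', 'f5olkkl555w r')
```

'f5olkklw r'

`\1` in the replacement pulls in group 1's text for each match.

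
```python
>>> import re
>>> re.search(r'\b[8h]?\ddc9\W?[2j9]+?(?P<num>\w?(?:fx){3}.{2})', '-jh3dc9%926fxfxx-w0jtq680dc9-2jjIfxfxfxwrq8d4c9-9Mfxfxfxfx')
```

Here the pattern never matches, so the call returns None.

None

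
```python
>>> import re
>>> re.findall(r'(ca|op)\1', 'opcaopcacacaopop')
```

['ca', 'op']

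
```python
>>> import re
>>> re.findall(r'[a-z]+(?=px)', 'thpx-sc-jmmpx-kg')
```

Lookahead/lookbehind check context without consuming it, so the matched span excludes the asserted characters.
Scanning left to right: at [0:2] → 'th'; at [8:11] → 'jmm'.
With no groups in the pattern, `findall` gives back each whole match — 2 here.

['th', 'jmm']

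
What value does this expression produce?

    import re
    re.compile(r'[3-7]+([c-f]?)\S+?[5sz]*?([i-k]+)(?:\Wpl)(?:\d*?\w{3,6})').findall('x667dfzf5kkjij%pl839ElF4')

[('d', 'kkjij')]

A `+?`/`*?`/`{m,n}?` starts at its minimum and grows only as far as needed for what follows to match.
`findall` packs the 2 group values into a tuple for every match.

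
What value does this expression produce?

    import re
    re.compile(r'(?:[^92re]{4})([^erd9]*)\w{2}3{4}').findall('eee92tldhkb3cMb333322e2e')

With a single group, `findall` returns only what that group captured — 1 item.

['kb3c']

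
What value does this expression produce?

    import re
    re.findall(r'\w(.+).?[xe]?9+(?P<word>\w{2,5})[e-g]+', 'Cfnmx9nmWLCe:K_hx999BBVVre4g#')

[('fnmx9nmWLCe:K_hx99', 'BBVVr')]

The pattern matches a word character; then one or more of any character (captured); then optionally any character, then optionally one of [xe], then one or more of the literal '9'; then 2 to 5 of a word character (captured as 'word'); then one or more of a character in [e-g].
`findall` packs the 2 group values into a tuple for every match.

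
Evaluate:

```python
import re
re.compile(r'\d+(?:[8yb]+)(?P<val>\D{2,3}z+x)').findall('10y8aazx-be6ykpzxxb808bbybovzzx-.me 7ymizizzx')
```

The pattern matches one or more of a digit; then one or more of one of [8yb] (non-capturing group); then 2 to 3 of a non-digit, then one or more of a literal 'z', then the literal 'x' (captured as 'val').
Scanning left to right: at [0:8] match '10y8aazx', group 1 = 'aazx'; at [11:17] match '6ykpzx', group 1 = 'kpzx'; at [19:31] match '808bbybovzzx', group 1 = 'ovzzx'.
One capturing group, so `findall` returns just the captured substring from each match — 3 in all.

['aazx', 'kpzx', 'ovzzx']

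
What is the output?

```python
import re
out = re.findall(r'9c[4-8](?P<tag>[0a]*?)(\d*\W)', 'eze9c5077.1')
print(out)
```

This matches the literal '9c', then a character in [4-8]; then zero or more of one of [0a] (lazy) (captured as 'tag'); then zero or more of a digit, then a non-word character (captured).
With the lazy modifier that quantifier settles for the fewest repetitions that let the rest of the pattern succeed (the atoms after it are unaffected and can still be greedy).
Walking the string: at [3:10] match '9c5077.', groups = ('', '077.').
Multiple groups make `findall` return tuples — one 2-tuple for the one match.

[('', '077.')]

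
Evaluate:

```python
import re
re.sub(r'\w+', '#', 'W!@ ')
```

'#!@ '

This matches one or more of a word character.
Matches: at [0:1] → 'W'.
`sub` substitutes '#' at each match site.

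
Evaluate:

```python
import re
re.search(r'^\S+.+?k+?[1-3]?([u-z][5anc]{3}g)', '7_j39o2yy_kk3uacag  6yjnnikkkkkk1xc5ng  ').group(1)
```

The match spans [0:38] → '7_j39o2yy_kk3uacag  6yjnnikkkkkk1xc5ng'.
Captured: group 1 = 'xc5ng'.

'xc5ng'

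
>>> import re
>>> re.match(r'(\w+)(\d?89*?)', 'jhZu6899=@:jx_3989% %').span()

Pattern: one or more of a word character (captured); then optionally a digit, then the literal '8', then zero or more of a literal '9' (lazy) (captured).
Because the quantifier is non-greedy, it stops expanding at the earliest point where the rest of the pattern can succeed.
`re.match` won't scan ahead — the pattern has to work from the very first character.
The match spans [0:6] → 'jhZu68'.
Captured: group 1 = 'jhZu6', group 2 = '8'.

(0, 6)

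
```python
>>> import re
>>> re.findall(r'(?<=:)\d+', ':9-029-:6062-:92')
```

Lookahead/lookbehind check context without consuming it, so the matched span excludes the asserted characters.
Matches: at [1:2] → '9'; at [8:12] → '6062'; at [14:16] → '92'.
No capturing groups, so `findall` returns the 3 full match strings.

['9', '6062', '92']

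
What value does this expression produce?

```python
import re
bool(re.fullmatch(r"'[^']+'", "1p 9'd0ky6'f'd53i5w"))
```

`re.fullmatch` requires the pattern to consume the entire string.
Here the string isn't matched end-to-end, so the call returns None, and `bool(None)` is False.

False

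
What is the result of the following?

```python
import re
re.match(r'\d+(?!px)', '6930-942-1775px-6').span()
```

(0, 4)

The negative lookahead/lookbehind blocks any match where the forbidden context is present.
`re.match` won't scan ahead — the pattern has to work from the very first character.
The match spans [0:4] → '6930'.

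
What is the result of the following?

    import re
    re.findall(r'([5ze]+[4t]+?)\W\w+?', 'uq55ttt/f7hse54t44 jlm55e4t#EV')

['55ttt', 'e54t44', '55e4t']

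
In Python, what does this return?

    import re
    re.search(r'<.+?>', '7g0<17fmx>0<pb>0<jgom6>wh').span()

Lazy quantifiers expand one character at a time until the remainder of the pattern can match.
The match spans [3:10] → '<17fmx>'.

(3, 10)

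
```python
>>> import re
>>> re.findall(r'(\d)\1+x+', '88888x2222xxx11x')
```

['8', '2', '1']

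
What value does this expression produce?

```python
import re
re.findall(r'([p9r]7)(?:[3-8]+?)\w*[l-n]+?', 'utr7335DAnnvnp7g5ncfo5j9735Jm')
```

['r7']

This matches one of [p9r], then the literal '7' (captured); then one or more of a character in [3-8] (lazy) (non-capturing group); then zero or more of a word character, then one or more of a character in [l-n] (lazy).
Because there's exactly one group, `findall` drops the full match and keeps group 1 from the one hit.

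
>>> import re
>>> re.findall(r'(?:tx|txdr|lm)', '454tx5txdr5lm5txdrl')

The regex engine tests alternatives in the order written; an earlier branch that matches wins even if a later one would match more.
`findall` yields the raw match text (4 of them) because the pattern has no groups.

['tx', 'tx', 'lm', 'tx']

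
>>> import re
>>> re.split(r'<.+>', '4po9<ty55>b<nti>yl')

['4po9', 'yl']

Matches to split on: at [4:16] → '<ty55>b<nti>'.
Splitting on the pattern gives 2 pieces.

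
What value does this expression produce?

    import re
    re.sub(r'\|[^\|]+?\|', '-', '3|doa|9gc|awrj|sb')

'3-9gc-sb'

Each match is replaced by '-'.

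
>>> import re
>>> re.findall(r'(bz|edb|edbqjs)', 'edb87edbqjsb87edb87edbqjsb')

Alternation isn't longest-match — the leftmost alternative that fits at this position is chosen.
Walking the string: at [0:3] match 'edb', group 1 = 'edb'; at [5:8] match 'edb', group 1 = 'edb'; at [14:17] match 'edb', group 1 = 'edb'; at [19:22] match 'edb', group 1 = 'edb'.
Because there's exactly one group, `findall` drops the full match and keeps group 1 from each hit.

['edb', 'edb', 'edb', 'edb']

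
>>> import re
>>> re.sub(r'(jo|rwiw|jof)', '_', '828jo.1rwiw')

Each match is replaced by '_'.

'828_.1_'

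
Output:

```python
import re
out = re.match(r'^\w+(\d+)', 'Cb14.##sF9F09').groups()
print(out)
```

Pattern: anchored at the start of the string; then one or more of a word character; then one or more of a digit (captured).
`re.match` won't scan ahead — the pattern has to work from the very first character.
The match spans [0:4] → 'Cb14'.
Captured: group 1 = '4'.

('4',)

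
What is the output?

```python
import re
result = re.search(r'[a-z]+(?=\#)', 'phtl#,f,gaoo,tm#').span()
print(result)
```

(0, 4)

The lookaround is zero-width — it requires the adjacent text to match without consuming it, so the asserted text isn't part of the match.
The match spans [0:4] → 'phtl'.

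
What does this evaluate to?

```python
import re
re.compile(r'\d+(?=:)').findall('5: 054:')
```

['5', '054']

Lookahead/lookbehind check context without consuming it, so the matched span excludes the asserted characters.
With no groups in the pattern, `findall` gives back each whole match — 2 here.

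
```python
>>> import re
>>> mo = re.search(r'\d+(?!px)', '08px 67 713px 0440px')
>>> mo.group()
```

Because the assertion is negative and zero-width, positions next to the forbidden text are skipped.
The match spans [0:1] → '0'.

'0'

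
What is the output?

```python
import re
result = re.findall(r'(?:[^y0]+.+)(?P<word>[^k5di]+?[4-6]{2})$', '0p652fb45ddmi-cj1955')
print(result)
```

Pattern: one or more of any character except [y0], then one or more of any character (non-capturing group); then one or more of any character except [k5di] (lazy), then exactly 2 of a character in [4-6] (captured as 'word'); then anchored at the end.
Matches: at [1:20] match 'p652fb45ddmi-cj1955', group 1 = '955'.
`findall` collects group 1 from the one match (1 total).

['955']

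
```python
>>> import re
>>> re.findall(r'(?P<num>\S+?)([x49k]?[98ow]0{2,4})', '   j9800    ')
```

[('j', '9800')]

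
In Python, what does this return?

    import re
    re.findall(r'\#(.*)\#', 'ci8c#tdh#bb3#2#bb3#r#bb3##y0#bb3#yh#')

['tdh#bb3#2#bb3#r#bb3##y0#bb3#yh']

Scanning left to right: at [4:36] match '#tdh#bb3#2#bb3#r#bb3##y0#bb3#yh#', group 1 = 'tdh#bb3#2#bb3#r#bb3##y0#bb3#yh'.
`findall` collects group 1 from the one match (1 total).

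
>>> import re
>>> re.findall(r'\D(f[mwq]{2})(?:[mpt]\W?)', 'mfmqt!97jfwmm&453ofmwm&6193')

['fmq', 'fwm', 'fmw']

One capturing group, so `findall` returns just the captured substring from each match — 3 in all.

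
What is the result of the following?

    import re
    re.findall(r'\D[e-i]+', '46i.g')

['.g']

The pattern matches a non-digit; then one or more of a character in [e-i].
Walking the string: at [3:5] → '.g'.
`findall` yields the raw match text (1 of them) because the pattern has no groups.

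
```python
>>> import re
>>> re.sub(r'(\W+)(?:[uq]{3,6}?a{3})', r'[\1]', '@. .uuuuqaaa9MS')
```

'[@. .]9MS'

`\1` in the replacement pulls in group 1's text for each match.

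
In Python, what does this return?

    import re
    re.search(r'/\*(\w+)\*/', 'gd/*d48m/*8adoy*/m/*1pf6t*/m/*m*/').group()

'/*8adoy*/'

Unlike `match`, `search` isn't anchored — it looks for the pattern anywhere in the string.
The match spans [8:17] → '/*8adoy*/'.
Captured: group 1 = '8adoy'.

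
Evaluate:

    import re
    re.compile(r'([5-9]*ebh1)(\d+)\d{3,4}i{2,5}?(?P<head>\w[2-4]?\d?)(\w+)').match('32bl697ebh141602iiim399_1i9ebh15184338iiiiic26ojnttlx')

None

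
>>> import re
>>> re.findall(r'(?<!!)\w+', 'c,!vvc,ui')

The negative lookaround is zero-width — it rules out positions where the adjacent text would match, without consuming anything.
No capturing groups, so `findall` returns the 3 full match strings.

['c', 'vc', 'ui']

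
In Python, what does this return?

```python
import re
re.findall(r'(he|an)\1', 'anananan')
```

['an', 'an']

`\1` is not a pattern — it's the concrete string captured by group 1, re-applied verbatim.
Walking the string: at [0:4] match 'anan', group 1 = 'an'; at [4:8] match 'anan', group 1 = 'an'.
One capturing group, so `findall` returns just the captured substring from each match — 2 in all.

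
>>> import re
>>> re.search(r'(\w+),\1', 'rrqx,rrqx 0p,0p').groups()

`\1` has to match the exact text group 1 already captured.
`re.search` scans for the first position where the pattern succeeds.
The match spans [0:9] → 'rrqx,rrqx'.
Captured: group 1 = 'rrqx'.

('rrqx',)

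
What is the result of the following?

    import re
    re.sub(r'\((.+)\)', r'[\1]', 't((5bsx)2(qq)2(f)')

't[(5bsx)2(qq)2(f]'

Each match is replaced using the text its own group 1 captured.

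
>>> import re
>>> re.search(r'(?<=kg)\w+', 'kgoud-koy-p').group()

Lookahead/lookbehind check context without consuming it, so the matched span excludes the asserted characters.
`re.search` scans for the first position where the pattern succeeds.
The match spans [2:5] → 'oud'.

'oud'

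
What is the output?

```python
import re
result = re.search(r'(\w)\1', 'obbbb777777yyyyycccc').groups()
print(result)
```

('b',)

The match spans [1:3] → 'bb'.
Captured: group 1 = 'b'.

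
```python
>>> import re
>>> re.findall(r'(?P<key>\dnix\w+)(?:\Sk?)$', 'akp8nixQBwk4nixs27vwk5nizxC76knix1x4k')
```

['8nixQBwk4nixs27vwk5nizxC76knix1x4']

The pattern matches a digit, then the literal 'nix', then one or more of a word character (captured as 'key'); then a non-whitespace character, then optionally a literal 'k' (non-capturing group); then anchored at the end.
Walking the string: at [3:37] match '8nixQBwk4nixs27vwk5nizxC76knix1x4k', group 1 = '8nixQBwk4nixs27vwk5nizxC76knix1x4'.
Because there's exactly one group, `findall` drops the full match and keeps group 1 from the one hit.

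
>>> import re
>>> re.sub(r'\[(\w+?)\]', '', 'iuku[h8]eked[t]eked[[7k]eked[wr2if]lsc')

Matches: at [4:8] → '[h8]'; at [12:15] → '[t]'; at [20:24] → '[7k]'; at [28:35] → '[wr2if]'.
Each match is replaced by ''.

'iukuekedeked[ekedlsc'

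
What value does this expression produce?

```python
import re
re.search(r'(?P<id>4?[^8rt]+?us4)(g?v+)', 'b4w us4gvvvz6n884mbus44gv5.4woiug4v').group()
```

This matches optionally a literal '4', then one or more of any character except [8rt] (lazy), then the literal 'us4' (captured as 'id'); then optionally a literal 'g', then one or more of a literal 'v' (captured).
The match spans [0:11] → 'b4w us4gvvv'.

'b4w us4gvvv'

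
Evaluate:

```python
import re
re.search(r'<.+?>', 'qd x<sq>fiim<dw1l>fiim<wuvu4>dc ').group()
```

'<sq>'

A non-greedy quantifier consumes as few characters as it can — just enough that the remainder of the pattern still matches from where it stops; whatever follows it matches normally.
Unlike `match`, `search` isn't anchored — it looks for the pattern anywhere in the string.
The match spans [4:8] → '<sq>'.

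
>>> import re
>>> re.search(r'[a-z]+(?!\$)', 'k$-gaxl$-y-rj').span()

(3, 6)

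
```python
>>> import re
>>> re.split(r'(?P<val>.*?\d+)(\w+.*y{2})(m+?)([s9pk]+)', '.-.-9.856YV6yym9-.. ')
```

This matches zero or more of any character (lazy), then one or more of a digit (captured as 'val'); then one or more of a word character, then zero or more of any character, then exactly 2 of a literal 'y' (captured); then one or more of a literal 'm' (lazy) (captured); then one or more of one of [s9pk] (captured).
Matches to split on: at [0:16] → '.-.-9.856YV6yym9'.
With a capturing group present, the delimiter's captured portion is kept in the result list.

['', '.-.-9.856', 'YV6yy', 'm', '9', '-.. ']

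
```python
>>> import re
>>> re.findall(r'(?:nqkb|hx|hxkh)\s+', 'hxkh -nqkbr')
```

['hxkh ']

Since nothing is captured, `findall` lists the 1 matched substring directly.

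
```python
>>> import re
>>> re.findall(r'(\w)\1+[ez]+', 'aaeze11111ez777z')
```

['a', '1', '7']

After group 1 captures some text, `\1` only succeeds where that same text appears again.
Scanning left to right: at [0:5] match 'aaeze', group 1 = 'a'; at [5:12] match '11111ez', group 1 = '1'; at [12:16] match '777z', group 1 = '7'.
With a single group, `findall` returns only what that group captured — 3 items.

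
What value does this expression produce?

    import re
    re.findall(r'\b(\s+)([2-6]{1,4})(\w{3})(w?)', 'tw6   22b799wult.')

[('   ', '22', 'b79', '')]

`findall` packs the 4 group values into a tuple for every match.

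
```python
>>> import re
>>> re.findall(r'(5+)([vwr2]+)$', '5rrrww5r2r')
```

This matches one or more of a literal '5' (captured); then one or more of one of [vwr2] (captured); then anchored at the end.
Walking the string: at [6:10] match '5r2r', groups = ('5', 'r2r').
With 2 capturing groups, `findall` returns a 2-tuple per match.

[('5', 'r2r')]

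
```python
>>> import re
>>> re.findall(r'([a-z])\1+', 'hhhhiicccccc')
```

['h', 'i', 'c']

`\1` is not a pattern — it's the concrete string captured by group 1, re-applied verbatim.
Scanning left to right: at [0:4] match 'hhhh', group 1 = 'h'; at [4:6] match 'ii', group 1 = 'i'; at [6:12] match 'cccccc', group 1 = 'c'.
`findall` collects group 1 from each match (3 total).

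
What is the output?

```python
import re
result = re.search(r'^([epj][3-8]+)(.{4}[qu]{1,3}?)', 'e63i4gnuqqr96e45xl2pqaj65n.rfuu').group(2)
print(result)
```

i4gnu

The match spans [0:8] → 'e63i4gnu'.
Captured: group 1 = 'e63', group 2 = 'i4gnu'.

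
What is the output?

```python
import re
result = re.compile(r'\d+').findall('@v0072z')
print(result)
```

['0072']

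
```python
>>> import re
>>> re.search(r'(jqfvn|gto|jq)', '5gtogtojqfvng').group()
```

'gto'

`re.search` tries every starting position until one works.
The match spans [1:4] → 'gto'.
Captured: group 1 = 'gto'.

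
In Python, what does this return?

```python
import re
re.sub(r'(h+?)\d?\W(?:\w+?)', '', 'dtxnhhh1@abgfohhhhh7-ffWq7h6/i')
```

'dtxnbgfofWq7'

With the lazy modifier that quantifier settles for the fewest repetitions that let the rest of the pattern succeed (the atoms after it are unaffected and can still be greedy).
`sub` substitutes '' at each match site.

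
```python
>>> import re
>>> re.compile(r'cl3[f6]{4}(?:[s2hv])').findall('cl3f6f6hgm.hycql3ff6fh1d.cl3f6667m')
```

['cl3f6f6h']

This matches the literal 'cl3', then exactly 4 of one of [f6]; then one of [s2hv] (non-capturing group).
Walking the string: at [0:8] → 'cl3f6f6h'.
No capturing groups, so `findall` returns the 1 full match string.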